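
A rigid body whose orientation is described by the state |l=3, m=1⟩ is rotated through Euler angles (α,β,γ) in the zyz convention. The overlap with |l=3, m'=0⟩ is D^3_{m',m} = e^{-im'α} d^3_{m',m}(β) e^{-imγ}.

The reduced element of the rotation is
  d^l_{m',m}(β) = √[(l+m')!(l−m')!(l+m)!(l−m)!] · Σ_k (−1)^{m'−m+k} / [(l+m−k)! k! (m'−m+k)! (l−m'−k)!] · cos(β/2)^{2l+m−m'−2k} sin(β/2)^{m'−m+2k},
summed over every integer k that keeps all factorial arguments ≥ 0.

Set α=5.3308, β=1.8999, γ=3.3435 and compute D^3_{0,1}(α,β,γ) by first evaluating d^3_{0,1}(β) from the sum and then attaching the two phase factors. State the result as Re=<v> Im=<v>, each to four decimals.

Split into d^3_{0,1}(β=1.8999) × two z-phases.
With c≡cos(β/2)=0.581724 and s≡sin(β/2)=0.813386, N=[6·6·24·2]^{1/2}=41.569219
Admissible k: 1..3 (factorial args all ≥0)
  k=1: (−1)^0·41.5692/(12)·0.5817^5·0.8134^1 = +0.187703
  k=2: (−1)^1·41.5692/(4)·0.5817^3·0.8134^3 = -1.100913
  k=3: (−1)^2·41.5692/(12)·0.5817^1·0.8134^5 = +0.717451
d^3_{0,1}(1.8999) = +0.187703 -1.100913 +0.717451 = -0.195759
D = (+1.000000+0.000000i)·(-0.195759)·(-0.979686+0.200538i) = +0.191783-0.039257i

Re=0.1918 Im=-0.0393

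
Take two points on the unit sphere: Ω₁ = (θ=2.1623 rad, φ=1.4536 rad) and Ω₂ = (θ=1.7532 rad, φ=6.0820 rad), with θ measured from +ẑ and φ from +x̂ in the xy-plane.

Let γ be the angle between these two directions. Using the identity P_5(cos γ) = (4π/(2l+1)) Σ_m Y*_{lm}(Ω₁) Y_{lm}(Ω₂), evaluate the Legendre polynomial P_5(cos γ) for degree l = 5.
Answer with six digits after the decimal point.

0.060942

Term-by-term m-sum for l=5 (normalisation 4π/11 = 1.142397):
  m=-5: (0.101167, 0.152418) × (0.228517, 0.360576) = (-0.031840, 0.071309)  (running Σ = (-0.031840, 0.071309))
  m=-4: (-0.346675, 0.175570) × (-0.172633, -0.179444) = (0.091352, 0.031900)  (running Σ = (0.059513, 0.103208))
  m=-3: (-0.122554, -0.334090) × (-0.190665, -0.131438) = (-0.020545, 0.079807)  (running Σ = (0.038967, 0.183016))
  m=-2: (-0.042572, 0.010165) × (0.246558, 0.104933) = (-0.011563, -0.001961)  (running Σ = (0.027404, 0.181055))
  m=-1: (-0.041122, -0.349274) × (0.173468, 0.035378) = (0.005223, -0.062043)  (running Σ = (0.032627, 0.119012))
  m=0: (0.043978, -0.000000) × (-0.270796, 0.000000) = (-0.011909, 0.000000)  (running Σ = (0.020718, 0.119012))
  m=1: (0.041122, -0.349274) × (-0.173468, 0.035378) = (0.005223, 0.062043)  (running Σ = (0.025941, 0.181055))
  m=2: (-0.042572, -0.010165) × (0.246558, -0.104933) = (-0.011563, 0.001961)  (running Σ = (0.014378, 0.183016))
  m=3: (0.122554, -0.334090) × (0.190665, -0.131438) = (-0.020545, -0.079807)  (running Σ = (-0.006167, 0.103208))
  m=4: (-0.346675, -0.175570) × (-0.172633, 0.179444) = (0.091352, -0.031900)  (running Σ = (0.085185, 0.071309))
  m=5: (-0.101167, 0.152418) × (-0.228517, 0.360576) = (-0.031840, -0.071309)  (running Σ = (0.053345, 0.000000))
Total Σ_m = (0.053345, 0.000000). Multiply by 1.142397: (0.060942, 0.000000). P_5(cos γ) = 0.060942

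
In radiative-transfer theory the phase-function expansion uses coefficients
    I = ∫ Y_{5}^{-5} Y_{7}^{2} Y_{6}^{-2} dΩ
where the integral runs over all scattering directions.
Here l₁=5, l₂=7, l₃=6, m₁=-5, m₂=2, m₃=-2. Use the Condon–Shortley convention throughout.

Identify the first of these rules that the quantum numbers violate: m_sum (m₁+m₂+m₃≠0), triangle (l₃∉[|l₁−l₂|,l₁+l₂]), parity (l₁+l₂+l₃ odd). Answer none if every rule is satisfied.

m_sum

azimuthal sum: -5 + 2 − 2 = -5  ✗
2 ≤ 6 ≤ 12 (triangle on l)
L = 5 + 7 + 6 = 18 (even)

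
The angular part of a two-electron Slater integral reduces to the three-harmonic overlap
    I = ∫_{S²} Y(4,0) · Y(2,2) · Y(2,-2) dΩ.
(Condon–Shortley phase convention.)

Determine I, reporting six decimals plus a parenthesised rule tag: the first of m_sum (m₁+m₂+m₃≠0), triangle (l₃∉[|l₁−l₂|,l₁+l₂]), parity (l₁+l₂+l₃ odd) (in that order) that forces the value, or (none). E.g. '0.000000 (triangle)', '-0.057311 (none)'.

0.040299 (none)

m-sum 0 ✓  L=8 even ✓  2≤2≤6 ✓
Π(2lᵢ+1) = 9×5×5 = 225
triangle coeff Δ(4,2,2) = 1/630
Σ_t [2,2]: t=2:+1/16 = 1/16
(3j)²=2/35 [(4 2 2; 0 0 0)], sign=+1
Σ_t [4,4]: t=4:+1/576 = 1/576
(3j)²=1/630 [(4 2 2; 0 2 -2)], sign=+1
⇒ 4πI² = 1/49
I = (+1)√(1/49/(4π)) = 0.04029926
No selection rule forces the value: the integral is nonzero (none).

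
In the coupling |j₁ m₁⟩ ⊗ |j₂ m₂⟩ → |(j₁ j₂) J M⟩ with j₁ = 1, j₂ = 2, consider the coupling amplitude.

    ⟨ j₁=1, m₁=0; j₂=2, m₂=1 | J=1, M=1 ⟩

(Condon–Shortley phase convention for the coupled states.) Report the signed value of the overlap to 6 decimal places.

√[3·2!0!2!/5! · 1!1!3!1!2!0!] = √(6/5)
  +(−1)^1/∏(1,1,0,2,0,0)! = -1/2  (running -1/2)
⟨..|..⟩ = √(6/5)·(-1/2) = -0.547723

-0.547723  (= −√(3/10))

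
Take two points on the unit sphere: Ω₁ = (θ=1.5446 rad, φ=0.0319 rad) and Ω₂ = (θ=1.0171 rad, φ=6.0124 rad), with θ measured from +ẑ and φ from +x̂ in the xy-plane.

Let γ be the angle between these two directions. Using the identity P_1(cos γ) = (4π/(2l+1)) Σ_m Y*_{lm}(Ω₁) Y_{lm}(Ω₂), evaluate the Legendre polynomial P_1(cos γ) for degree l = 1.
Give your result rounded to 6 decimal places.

Addition theorem: P_1(cos γ) = (4π/3) Σ_m Y*_{lm}(Ω₁) Y_{lm}(Ω₂), m = −1…1:
  [-1]  conj(Y_{1,-1})(Ω₁) = (0.345200, 0.011016) ; Y_{1,-1}(Ω₂) = (0.283164, 0.078607) ; Δ = (0.096882, 0.030255)
  [+0]  conj(Y_{1,0})(Ω₁) = (0.012798, -0.000000) ; Y_{1,0}(Ω₂) = (0.256924, 0.000000) ; Δ = (0.003288, 0.000000)
  [+1]  conj(Y_{1,1})(Ω₁) = (-0.345200, 0.011016) ; Y_{1,1}(Ω₂) = (-0.283164, 0.078607) ; Δ = (0.096882, -0.030255)
Σ over m = (0.197053, 0.000000); ×(4π/3) → (0.825413, 0.000000). Real part: 0.825413

0.825413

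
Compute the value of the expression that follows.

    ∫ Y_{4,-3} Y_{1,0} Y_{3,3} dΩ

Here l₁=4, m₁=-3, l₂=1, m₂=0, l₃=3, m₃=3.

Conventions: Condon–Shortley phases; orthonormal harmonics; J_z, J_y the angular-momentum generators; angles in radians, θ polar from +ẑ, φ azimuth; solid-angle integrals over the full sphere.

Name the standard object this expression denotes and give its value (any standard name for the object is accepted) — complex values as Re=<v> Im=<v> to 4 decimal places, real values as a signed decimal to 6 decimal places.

This is a Gaunt coefficient — the integral of a triple product of spherical harmonics over the sphere.
Rules hold: Σm=0, L=8 even, 3≤3≤5.
N = 9·3·7 = 189
Δ = 2!·6!·0!/9! = 1/252
Racah Σ t=1..1: t=1:−1/36 = -1/36
⇒ 3j(4 1 3; 0 0 0)² = 4/63, sgn +1
Racah Σ t=1..1: t=1:−1/720 = -1/720
⇒ 3j(4 1 3; -3 0 3)² = 1/36, sgn -1
4πI² = N·(3j₀)²·(3jₘ)² = 1/3
I = -1·√(0.333333/4π) = -0.16286750

Gaunt coefficient, -0.162868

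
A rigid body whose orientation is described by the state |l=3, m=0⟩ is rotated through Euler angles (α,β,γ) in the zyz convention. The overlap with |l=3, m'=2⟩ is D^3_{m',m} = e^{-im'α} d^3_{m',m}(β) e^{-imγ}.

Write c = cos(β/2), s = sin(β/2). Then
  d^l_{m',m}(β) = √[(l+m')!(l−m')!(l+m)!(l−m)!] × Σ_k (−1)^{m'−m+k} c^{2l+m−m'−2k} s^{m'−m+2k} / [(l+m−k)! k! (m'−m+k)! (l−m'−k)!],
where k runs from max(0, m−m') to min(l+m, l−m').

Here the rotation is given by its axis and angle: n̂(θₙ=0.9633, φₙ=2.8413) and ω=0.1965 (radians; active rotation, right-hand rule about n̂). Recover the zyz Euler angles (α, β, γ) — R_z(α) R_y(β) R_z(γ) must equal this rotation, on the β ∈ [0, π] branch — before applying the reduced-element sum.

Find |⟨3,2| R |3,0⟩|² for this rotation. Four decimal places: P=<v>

Axis–angle → zyz. n̂ = (sinθₙcosφₙ, sinθₙsinφₙ, cosθₙ) = (-0.784336, +0.242875, +0.570814), ω = 0.1965.
R = I cosω + sinω [n̂]ₓ + (1−cosω) n̂n̂ᵀ gives
  R = [+0.992595, -0.115110, +0.038803; +0.107779, +0.981891, +0.155800; -0.056034, -0.150464, +0.987026]
β = atan2(√(R₁₃²+R₂₃²), R₃₃) = 0.161257; α = atan2(R₂₃, R₁₃) mod 2π = 1.326708; γ = atan2(R₃₂, −R₃₁) mod 2π = 5.068886
D^3_{2,0}(1.3267,0.1613,5.0689) = e^{-i·2·1.3267}·d^3_{2,0}(0.1613)·e^{-i·0·5.0689}. Compute d first:
c=cos(0.161257/2)=0.996751, s=sin(0.161257/2)=0.080541; N=√[120·1·6·6]=65.726707
k∈{0,1} keeps every argument non-negative
  k=0: (−1)^2·65.7267/(12)·0.9968^4·0.0805^2 = +0.035071
  k=1: (−1)^3·65.7267/(12)·0.9968^2·0.0805^4 = -0.000229
d^3_{2,0}(0.1613) = +0.035071 -0.000229 = +0.034842
|D^3_{2,0}|² = |d^3_{2,0}(β)|² = (+0.034842)² = 0.001214 (the z-rotation phases have unit modulus)

P=0.0012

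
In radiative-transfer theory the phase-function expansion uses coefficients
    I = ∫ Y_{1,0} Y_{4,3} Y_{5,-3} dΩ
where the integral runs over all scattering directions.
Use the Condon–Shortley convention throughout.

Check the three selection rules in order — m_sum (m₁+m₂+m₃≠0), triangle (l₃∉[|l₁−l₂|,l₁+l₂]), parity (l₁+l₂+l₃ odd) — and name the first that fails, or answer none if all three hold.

none

m₁+m₂+m₃ = 0 + 3 − 3 = 0  ✓
triangle: |1−4|=3 ≤ l₃=5 ≤ 1+4=5  ✓
parity: l₁+l₂+l₃ = 10 is even  ✓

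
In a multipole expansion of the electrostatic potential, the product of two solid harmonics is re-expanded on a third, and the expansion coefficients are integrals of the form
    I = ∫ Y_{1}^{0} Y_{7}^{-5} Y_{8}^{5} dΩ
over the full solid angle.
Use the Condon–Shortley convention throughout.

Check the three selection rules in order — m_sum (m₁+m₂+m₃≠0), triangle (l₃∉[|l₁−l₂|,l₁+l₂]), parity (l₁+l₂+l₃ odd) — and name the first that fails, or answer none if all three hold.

none

Σmᵢ = 0  ✓
l₃∈[|l₁−l₂|,l₁+l₂]=[6,8], have l₃=8  ✓
Σlᵢ = 16 ⇒ even  ✓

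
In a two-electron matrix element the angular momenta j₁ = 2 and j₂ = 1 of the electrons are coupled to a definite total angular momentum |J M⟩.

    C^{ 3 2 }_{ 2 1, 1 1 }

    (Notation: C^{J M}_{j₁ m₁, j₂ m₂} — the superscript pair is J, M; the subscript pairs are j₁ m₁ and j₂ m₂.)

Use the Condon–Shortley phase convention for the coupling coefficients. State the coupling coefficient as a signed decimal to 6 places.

√[7·0!4!2!/7! · 3!1!2!0!5!1!] = √(96)
  +(−1)^0/∏(0,0,1,2,3,0)! = 1/12  (running 1/12)
⟨..|..⟩ = √(96)·(1/12) = +0.816497

+0.816497  (= +√(2/3))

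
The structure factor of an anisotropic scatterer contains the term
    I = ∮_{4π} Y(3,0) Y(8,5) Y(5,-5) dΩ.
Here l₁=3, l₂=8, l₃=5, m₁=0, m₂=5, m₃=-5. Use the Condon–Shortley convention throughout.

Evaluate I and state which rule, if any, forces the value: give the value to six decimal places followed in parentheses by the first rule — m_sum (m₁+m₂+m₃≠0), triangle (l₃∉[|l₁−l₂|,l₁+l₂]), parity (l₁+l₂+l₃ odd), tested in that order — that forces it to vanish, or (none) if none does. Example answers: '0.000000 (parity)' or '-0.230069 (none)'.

m-sum 0 ✓  L=16 even ✓  5≤5≤11 ✓
Π(2lᵢ+1) = 7×17×11 = 1309
triangle coeff Δ(3,8,5) = 1/136136
Σ_t [3,3]: t=3:−1/518400 = -1/518400
(3j)²=56/2431 [(3 8 5; 0 0 0)], sign=+1
Σ_t [3,3]: t=3:−1/130636800 = -1/130636800
(3j)²=1/476 [(3 8 5; 0 5 -5)], sign=-1
⇒ 4πI² = 14/221
I = (-1)√(14/221/(4π)) = -0.07100075
No selection rule forces the value: the integral is nonzero (none).

-0.071001 (none)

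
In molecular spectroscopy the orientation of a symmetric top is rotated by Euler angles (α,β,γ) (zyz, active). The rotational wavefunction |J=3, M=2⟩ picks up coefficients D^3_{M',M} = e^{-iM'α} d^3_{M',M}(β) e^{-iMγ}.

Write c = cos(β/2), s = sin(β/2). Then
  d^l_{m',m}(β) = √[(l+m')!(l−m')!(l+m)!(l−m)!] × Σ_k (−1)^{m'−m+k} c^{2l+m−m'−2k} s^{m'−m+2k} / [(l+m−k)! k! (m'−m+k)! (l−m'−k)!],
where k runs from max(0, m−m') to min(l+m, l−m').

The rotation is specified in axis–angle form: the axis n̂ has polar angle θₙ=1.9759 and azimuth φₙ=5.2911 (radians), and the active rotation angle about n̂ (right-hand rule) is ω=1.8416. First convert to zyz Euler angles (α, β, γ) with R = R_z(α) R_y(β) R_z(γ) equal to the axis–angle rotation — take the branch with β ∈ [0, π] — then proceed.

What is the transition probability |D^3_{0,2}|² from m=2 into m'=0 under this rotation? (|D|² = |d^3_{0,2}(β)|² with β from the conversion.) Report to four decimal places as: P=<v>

P=0.0093

Axis–angle → zyz. n̂ = (sinθₙcosφₙ, sinθₙsinφₙ, cosθₙ) = (+0.502676, -0.769409, -0.394114), ω = 1.8416.
R = I cosω + sinω [n̂]ₓ + (1−cosω) n̂n̂ᵀ gives
  R = [+0.052772, -0.110474, -0.992477; -0.869977, +0.482846, -0.100005; +0.490261, +0.868709, -0.070629]
β = atan2(√(R₁₃²+R₂₃²), R₃₃) = 1.641485; α = atan2(R₂₃, R₁₃) mod 2π = 3.242017; γ = atan2(R₃₂, −R₃₁) mod 2π = 2.084595
First d^3_{0,2}(β=1.6415), then the phase factors e^{-i(0)α} and e^{-i(2)γ}:
With c≡cos(β/2)=0.681678 and s≡sin(β/2)=0.731652, N=[6·6·120·1]^{1/2}=65.726707
The bounds max(0,m−m')=2 and min(l+m,l−m')=3 give 2 terms
  k=2: (−1)^0·65.7267/(12)·0.6817^4·0.7317^2 = +0.633122
  k=3: (−1)^1·65.7267/(12)·0.6817^2·0.7317^4 = -0.729353
d^3_{0,2}(1.6415) = +0.633122 -0.729353 = -0.096231
|D^3_{0,2}|² = |d^3_{0,2}(β)|² = (-0.096231)² = 0.009260 (the z-rotation phases have unit modulus)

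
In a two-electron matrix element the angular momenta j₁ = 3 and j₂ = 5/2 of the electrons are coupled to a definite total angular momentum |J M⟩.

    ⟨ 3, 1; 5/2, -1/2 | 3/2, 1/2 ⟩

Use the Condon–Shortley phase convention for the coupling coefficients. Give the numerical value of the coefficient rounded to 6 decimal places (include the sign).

-0.097590  (= −√(1/105))

triangle: 4!×2!×1!/8! = 48/40320
(j±m)!: 4!×2!×2!×3!×2!×1! = 1152
prefactor² = (2J+1)×Δ×N² = 192/35
  k=1: −1/(1!×3!×1!×1!×1!×0!) = -1/6
  k=2: +1/(2!×2!×0!×0!×2!×1!) = 1/8
Σ = -1/24  ⇒  CG² = 192/35×(-1/24)² = 1/105
CG = −√(1/105) = -0.097590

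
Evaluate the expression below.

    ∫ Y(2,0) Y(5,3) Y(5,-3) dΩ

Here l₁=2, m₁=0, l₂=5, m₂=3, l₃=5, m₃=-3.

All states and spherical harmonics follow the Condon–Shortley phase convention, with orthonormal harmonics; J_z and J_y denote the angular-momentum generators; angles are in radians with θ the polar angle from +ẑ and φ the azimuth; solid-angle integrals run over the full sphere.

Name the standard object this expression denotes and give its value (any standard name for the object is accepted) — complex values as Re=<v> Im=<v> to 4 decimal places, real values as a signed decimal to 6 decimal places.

This is a Gaunt coefficient — the integral of a triple product of spherical harmonics over the sphere.
Checks pass: Σm=0; 12 even; l₃=5∈[3,7].
(2·2+1)(2·5+1)(2·5+1) = 605
Δ: 2! 2! 8! / 13! → 1/38610
sum: t=0:+1/2880 t=1:−1/576 t=2:+1/2880 = -1/960
3j²(2 5 5; 0 0 0) = Δ·Π!·Σ² = 10/429  (sign +1)
sum: t=0:+1/161280 t=1:−1/5040 t=2:+1/5760 = -1/53760
3j²(2 5 5; 0 3 -3) = Δ·Π!·Σ² = 1/4290  (sign -1)
combine: 4πI² = 605·10/429·1/4290 = 5/1521
take √, sign -1: I = -0.01617393

Gaunt coefficient, -0.016174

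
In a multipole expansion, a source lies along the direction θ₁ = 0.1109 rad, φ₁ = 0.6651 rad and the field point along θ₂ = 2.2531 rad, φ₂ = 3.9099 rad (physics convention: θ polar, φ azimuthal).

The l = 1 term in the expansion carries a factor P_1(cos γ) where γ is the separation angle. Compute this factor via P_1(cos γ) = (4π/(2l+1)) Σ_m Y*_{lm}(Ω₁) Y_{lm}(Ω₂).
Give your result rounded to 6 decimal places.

Expand P_1 via completeness: Σ_{m} conj(Y_{1,m}) at Ω₁ times Y_{1,m} at Ω₂ —
  m=-1: (0.03009 + 0.02360j) × (-0.19282 + 0.18634j) = -0.01020 + 0.00106j  (running Σ = -0.01020 + 0.00106j)
  m=0: (0.48560 + 0.00000j) × (-0.30810 + 0.00000j) = -0.14962 + 0.00000j  (running Σ = -0.15981 + 0.00106j)
  m=1: (-0.03009 + 0.02360j) × (0.19282 + 0.18634j) = -0.01020 - 0.00106j  (running Σ = -0.17001 + 0.00000j)
Σ over m = -0.17001 + 0.00000j; ×(4π/3) → -0.71215 + 0.00000j. Real part: -0.712147

-0.712147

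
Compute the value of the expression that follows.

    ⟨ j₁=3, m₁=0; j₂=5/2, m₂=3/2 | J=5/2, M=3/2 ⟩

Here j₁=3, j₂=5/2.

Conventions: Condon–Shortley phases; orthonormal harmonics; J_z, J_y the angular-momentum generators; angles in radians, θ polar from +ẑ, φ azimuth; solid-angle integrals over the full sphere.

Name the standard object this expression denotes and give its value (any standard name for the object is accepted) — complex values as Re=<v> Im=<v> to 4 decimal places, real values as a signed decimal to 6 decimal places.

This is a Clebsch–Gordan (vector-coupling) coefficient.
j₁+j₂−J=3  J+j₁−j₂=3  J−j₁+j₂=2  j₁+j₂+J+1=9
(j₁±m₁, j₂±m₂, J±M) = (3,3,4,1,4,1)
P² = 864/35
sum k=2..3:
  [2] +1/8 = 1/8
  [3] −1/36 = -1/36
S = 7/72
C² = P²·S² = 7/30 ; C = +0.483046

Clebsch–Gordan coefficient, +√(7/30) ≈ +0.483046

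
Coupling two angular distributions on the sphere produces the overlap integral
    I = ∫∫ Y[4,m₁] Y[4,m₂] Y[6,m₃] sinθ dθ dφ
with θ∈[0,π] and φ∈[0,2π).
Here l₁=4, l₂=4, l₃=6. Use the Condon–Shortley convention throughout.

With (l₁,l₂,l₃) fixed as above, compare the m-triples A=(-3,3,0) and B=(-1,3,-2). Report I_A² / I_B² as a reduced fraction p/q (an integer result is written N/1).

Same 4,4,6: normalisation and zero-m 3j drop out of the ratio.
A: Δ: 2! 6! 6! / 15! → 1/1261260; sum: t=1:−1/518400 t=2:+1/28800 = 17/518400; 3j²(4 4 6; -3 3 0) = Δ·Π!·Σ² = 289/25740  (sign +1)
B: Δ: 2! 6! 6! / 15! → 1/1261260; sum: t=1:−1/34560 t=2:+1/8640 = 1/11520; 3j²(4 4 6; -1 3 -2) = Δ·Π!·Σ² = 3/143  (sign +1)
I_A²/I_B² = (289/25740)/(3/143) = 289/540

289/540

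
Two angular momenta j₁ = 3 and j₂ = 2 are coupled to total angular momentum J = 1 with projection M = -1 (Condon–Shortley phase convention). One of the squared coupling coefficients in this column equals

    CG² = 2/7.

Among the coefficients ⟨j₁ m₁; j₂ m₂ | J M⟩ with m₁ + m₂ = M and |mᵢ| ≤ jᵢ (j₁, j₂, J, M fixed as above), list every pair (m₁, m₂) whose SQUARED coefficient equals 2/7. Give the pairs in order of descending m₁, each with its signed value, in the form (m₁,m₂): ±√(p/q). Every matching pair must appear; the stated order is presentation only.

(-2,1): −√(2/7)

Admissible pairs with m₁+m₂ = M = -1: (-3,2), (-2,1), (-1,0), (0,-1), (1,-2)
  (m₁,m₂)=(1,-2): CG² = 1/35, CG = +√(1/35)
  (m₁,m₂)=(0,-1): CG² = 3/35, CG = −√(3/35)
  (m₁,m₂)=(-1,0): CG² = 6/35, CG = +√(6/35)
  (m₁,m₂)=(-2,1): CG² = 2/7, CG = −√(2/7)   ← matches the target
  (m₁,m₂)=(-3,2): CG² = 3/7, CG = +√(3/7)
Pairs with CG² = 2/7: (-2,1): −√(2/7)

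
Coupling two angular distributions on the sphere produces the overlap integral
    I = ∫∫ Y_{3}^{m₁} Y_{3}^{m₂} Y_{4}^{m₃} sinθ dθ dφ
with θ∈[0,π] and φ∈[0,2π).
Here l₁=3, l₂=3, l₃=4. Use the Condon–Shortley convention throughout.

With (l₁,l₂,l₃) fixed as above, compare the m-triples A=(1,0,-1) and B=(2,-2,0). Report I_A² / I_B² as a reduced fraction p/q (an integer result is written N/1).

Same 3,3,4: normalisation and zero-m 3j drop out of the ratio.
A: Δ: 2! 4! 4! / 11! → 1/34650; sum: t=0:+1/48 t=1:−1/24 t=2:+1/288 = -5/288; 3j²(3 3 4; 1 0 -1) = Δ·Π!·Σ² = 5/462  (sign +1)
B: Δ: 2! 4! 4! / 11! → 1/34650; sum: t=0:+1/72 t=1:−1/576 = 7/576; 3j²(3 3 4; 2 -2 0) = Δ·Π!·Σ² = 7/198  (sign +1)
I_A²/I_B² = (5/462)/(7/198) = 15/49

15/49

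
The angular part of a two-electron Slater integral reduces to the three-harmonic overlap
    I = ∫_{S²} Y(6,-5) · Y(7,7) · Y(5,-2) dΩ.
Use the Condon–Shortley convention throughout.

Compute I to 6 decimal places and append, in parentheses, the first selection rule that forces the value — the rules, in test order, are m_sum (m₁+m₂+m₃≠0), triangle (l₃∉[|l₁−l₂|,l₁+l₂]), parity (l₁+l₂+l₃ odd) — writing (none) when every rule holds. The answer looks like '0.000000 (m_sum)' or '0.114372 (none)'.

Checks pass: Σm=0; 18 even; l₃=5∈[1,13].
(2·6+1)(2·7+1)(2·5+1) = 2145
Δ: 8! 4! 6! / 19! → 1/174594420
sum: t=2:+1/4147200 t=3:−1/207360 t=4:+1/82944 t=5:−1/207360 t=6:+1/4147200 = 1/345600
3j²(6 7 5; 0 0 0) = Δ·Π!·Σ² = 420/46189  (sign -1)
sum: t=8:+1/174182400 = 1/174182400
3j²(6 7 5; -5 7 -2) = Δ·Π!·Σ² = 77/3876  (sign -1)
combine: 4πI² = 2145·420/46189·77/3876 = 40425/104329
take √, sign +1: I = 0.17559719
No selection rule forces the value: the integral is nonzero (none).

0.175597 (none)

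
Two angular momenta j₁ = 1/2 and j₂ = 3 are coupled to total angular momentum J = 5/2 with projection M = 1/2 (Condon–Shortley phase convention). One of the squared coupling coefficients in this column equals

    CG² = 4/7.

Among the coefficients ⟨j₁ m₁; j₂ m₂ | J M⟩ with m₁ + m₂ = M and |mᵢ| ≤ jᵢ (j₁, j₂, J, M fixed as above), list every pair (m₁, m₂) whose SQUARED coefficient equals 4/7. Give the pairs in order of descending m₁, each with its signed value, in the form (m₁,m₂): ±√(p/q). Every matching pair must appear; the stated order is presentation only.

Admissible pairs with m₁+m₂ = M = 1/2: (-1/2,1), (1/2,0)
  (m₁,m₂)=(1/2,0): CG² = 3/7, CG = +√(3/7)
  (m₁,m₂)=(-1/2,1): CG² = 4/7, CG = −√(4/7)   ← matches the target
Pairs with CG² = 4/7: (-1/2,1): −√(4/7)

(-1/2,1): −√(4/7)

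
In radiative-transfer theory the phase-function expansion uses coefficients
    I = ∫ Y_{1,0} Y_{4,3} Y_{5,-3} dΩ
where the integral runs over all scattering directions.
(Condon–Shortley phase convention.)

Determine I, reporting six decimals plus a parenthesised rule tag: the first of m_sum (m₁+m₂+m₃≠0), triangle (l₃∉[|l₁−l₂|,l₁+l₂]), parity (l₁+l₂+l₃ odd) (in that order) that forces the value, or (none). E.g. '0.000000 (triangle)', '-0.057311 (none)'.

-0.196426 (none)

m-sum 0 ✓  L=10 even ✓  3≤5≤5 ✓
Π(2lᵢ+1) = 3×9×11 = 297
triangle coeff Δ(1,4,5) = 1/495
Σ_t [0,0]: t=0:+1/576 = 1/576
(3j)²=5/99 [(1 4 5; 0 0 0)], sign=-1
Σ_t [0,0]: t=0:+1/5040 = 1/5040
(3j)²=16/495 [(1 4 5; 0 3 -3)], sign=+1
⇒ 4πI² = 16/33
I = (-1)√(16/33/(4π)) = -0.19642560
No selection rule forces the value: the integral is nonzero (none).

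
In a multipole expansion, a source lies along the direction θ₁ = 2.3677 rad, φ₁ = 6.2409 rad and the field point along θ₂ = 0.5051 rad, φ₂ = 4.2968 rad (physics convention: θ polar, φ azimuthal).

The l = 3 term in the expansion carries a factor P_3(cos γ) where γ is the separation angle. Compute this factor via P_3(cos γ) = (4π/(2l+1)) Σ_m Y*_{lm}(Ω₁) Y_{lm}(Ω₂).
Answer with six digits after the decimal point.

Addition theorem: P_3(cos γ) = (4π/7) Σ_m Y*_{lm}(Ω₁) Y_{lm}(Ω₂), m = −3…3:
  [-3]  conj(Y_{3,-3})(Ω₁) = +0.141305-0.018022i ; Y_{3,-3}(Ω₂) = +0.044814-0.015052i ; Δ = +0.006061-0.002934i
  [-2]  conj(Y_{3,-2})(Ω₁) = -0.355775+0.030160i ; Y_{3,-2}(Ω₂) = -0.141150-0.154704i ; Δ = +0.054884+0.050783i
  [-1]  conj(Y_{3,-1})(Ω₁) = +0.351496-0.014872i ; Y_{3,-1}(Ω₂) = -0.178630+0.404788i ; Δ = -0.056768+0.144938i
  [+0]  conj(Y_{3,0})(Ω₁) = +0.118095-0.000000i ; Y_{3,0}(Ω₂) = +0.270806+0.000000i ; Δ = +0.031981+0.000000i
  [+1]  conj(Y_{3,1})(Ω₁) = -0.351496-0.014872i ; Y_{3,1}(Ω₂) = +0.178630+0.404788i ; Δ = -0.056768-0.144938i
  [+2]  conj(Y_{3,2})(Ω₁) = -0.355775-0.030160i ; Y_{3,2}(Ω₂) = -0.141150+0.154704i ; Δ = +0.054884-0.050783i
  [+3]  conj(Y_{3,3})(Ω₁) = -0.141305-0.018022i ; Y_{3,3}(Ω₂) = -0.044814-0.015052i ; Δ = +0.006061+0.002934i
Σ over m = +0.040335-0.000000i; ×(4π/7) → +0.072409-0.000000i. Real part: 0.072409

0.072409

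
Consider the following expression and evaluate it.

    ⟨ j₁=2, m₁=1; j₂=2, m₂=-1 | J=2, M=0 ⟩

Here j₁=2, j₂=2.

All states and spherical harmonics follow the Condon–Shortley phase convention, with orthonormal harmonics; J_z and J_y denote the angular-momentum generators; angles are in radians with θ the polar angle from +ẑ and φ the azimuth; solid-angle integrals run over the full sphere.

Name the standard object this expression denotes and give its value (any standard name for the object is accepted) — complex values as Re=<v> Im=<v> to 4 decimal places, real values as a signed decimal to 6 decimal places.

This is a Clebsch–Gordan (vector-coupling) coefficient.
√[5·2!2!2!/7! · 3!1!1!3!2!2!] = √(8/7)
  +(−1)^0/∏(0,2,1,1,1,1)! = 1/2  (running 1/2)
  +(−1)^1/∏(1,1,0,0,2,2)! = -1/4  (running 1/4)
⟨..|..⟩ = √(8/7)·(1/4) = +0.267261

Clebsch–Gordan coefficient, +√(1/14) ≈ +0.267261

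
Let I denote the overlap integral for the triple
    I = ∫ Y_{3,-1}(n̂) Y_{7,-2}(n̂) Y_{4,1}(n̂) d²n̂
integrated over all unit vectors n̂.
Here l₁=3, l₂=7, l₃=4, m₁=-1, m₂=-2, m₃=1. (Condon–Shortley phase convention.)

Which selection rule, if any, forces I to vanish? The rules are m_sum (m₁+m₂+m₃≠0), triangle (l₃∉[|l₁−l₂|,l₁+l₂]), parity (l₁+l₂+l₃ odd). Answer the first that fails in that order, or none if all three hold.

m_sum

Σmᵢ = -2  ✗
l₃∈[|l₁−l₂|,l₁+l₂]=[4,10], have l₃=4
Σlᵢ = 14 ⇒ even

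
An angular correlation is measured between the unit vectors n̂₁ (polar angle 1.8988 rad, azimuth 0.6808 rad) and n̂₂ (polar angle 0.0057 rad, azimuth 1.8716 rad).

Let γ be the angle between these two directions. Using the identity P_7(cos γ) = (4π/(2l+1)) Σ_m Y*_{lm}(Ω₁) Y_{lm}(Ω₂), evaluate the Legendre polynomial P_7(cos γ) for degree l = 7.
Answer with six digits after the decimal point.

Addition theorem: P_7(cos γ) = (4π/15) Σ_m Y*_{lm}(Ω₁) Y_{lm}(Ω₂), m = −7…7:
  m=-7: (0.01812 - 0.34028j) × (0.00000 - 0.00000j) = -0.00000 - 0.00000j  (running Σ = -0.00000 - 0.00000j)
  m=-6: (0.25477 + 0.35120j) × (0.00000 + 0.00000j) = -0.00000 + 0.00000j  (running Σ = -0.00000 + 0.00000j)
  m=-5: (-0.09409 - 0.02527j) × (-0.00000 - 0.00000j) = 0.00000 + 0.00000j  (running Σ = 0.00000 + 0.00000j)
  m=-4: (-0.28643 + 0.12736j) × (0.00000 - 0.00000j) = 0.00000 + 0.00000j  (running Σ = 0.00000 + 0.00000j)
  m=-3: (0.09848 - 0.19311j) × (0.00000 + 0.00000j) = 0.00000 - 0.00000j  (running Σ = 0.00000 - 0.00000j)
  m=-2: (-0.04807 - 0.22642j) × (-0.00020 + 0.00014j) = 0.00004 + 0.00004j  (running Σ = 0.00004 + 0.00004j)
  m=-1: (0.19541 + 0.15828j) × (-0.00690 - 0.02225j) = 0.00217 - 0.00544j  (running Σ = 0.00221 - 0.00540j)
  m=0: (0.20443 + 0.00000j) × (1.09205 + 0.00000j) = 0.22325 + 0.00000j  (running Σ = 0.22546 - 0.00540j)
  m=1: (-0.19541 + 0.15828j) × (0.00690 - 0.02225j) = 0.00217 + 0.00544j  (running Σ = 0.22763 + 0.00004j)
  m=2: (-0.04807 + 0.22642j) × (-0.00020 - 0.00014j) = 0.00004 - 0.00004j  (running Σ = 0.22767 - 0.00000j)
  m=3: (-0.09848 - 0.19311j) × (-0.00000 + 0.00000j) = 0.00000 + 0.00000j  (running Σ = 0.22767 + 0.00000j)
  m=4: (-0.28643 - 0.12736j) × (0.00000 + 0.00000j) = 0.00000 - 0.00000j  (running Σ = 0.22767 + 0.00000j)
  m=5: (0.09409 - 0.02527j) × (0.00000 - 0.00000j) = 0.00000 - 0.00000j  (running Σ = 0.22767 + 0.00000j)
  m=6: (0.25477 - 0.35120j) × (0.00000 - 0.00000j) = -0.00000 - 0.00000j  (running Σ = 0.22767 - 0.00000j)
  m=7: (-0.01812 - 0.34028j) × (-0.00000 - 0.00000j) = -0.00000 + 0.00000j  (running Σ = 0.22767 - 0.00000j)
Accumulated sum 0.22767 - 0.00000j; after 4π/(2l+1) scaling, 0.19074 - 0.00000j ⇒ P_7 = 0.190736

0.190736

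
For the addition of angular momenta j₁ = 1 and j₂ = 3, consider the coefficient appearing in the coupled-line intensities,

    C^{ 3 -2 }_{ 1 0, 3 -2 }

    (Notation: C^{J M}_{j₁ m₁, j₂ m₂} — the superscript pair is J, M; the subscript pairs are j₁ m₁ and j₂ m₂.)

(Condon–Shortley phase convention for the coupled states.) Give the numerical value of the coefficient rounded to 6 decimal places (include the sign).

+0.577350

triangle: 1!·1!·5!/8! = 120/40320
(j±m)!: 1!·1!·1!·5!·1!·5! = 14400
prefactor² = (2J+1)·Δ·N² = 300
  k=0: +1/(0!·1!·1!·1!·0!·4!) = 1/24
  k=1: −1/(1!·0!·0!·0!·1!·5!) = -1/120
Σ = 1/30  ⇒  CG² = 300·(1/30)² = 1/3
CG = +√(1/3) = +0.577350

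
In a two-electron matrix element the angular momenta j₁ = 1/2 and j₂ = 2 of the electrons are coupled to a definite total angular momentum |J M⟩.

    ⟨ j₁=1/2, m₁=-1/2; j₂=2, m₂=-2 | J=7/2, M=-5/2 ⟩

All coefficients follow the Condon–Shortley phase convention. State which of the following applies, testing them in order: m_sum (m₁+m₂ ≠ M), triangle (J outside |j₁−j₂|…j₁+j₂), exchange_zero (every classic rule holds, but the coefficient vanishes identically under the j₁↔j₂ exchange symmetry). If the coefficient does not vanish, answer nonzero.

m-sum: m₁+m₂ = -1/2+(-2) = -5/2, M = -5/2  ✓
triangle: need |j₁−j₂| ≤ J ≤ j₁+j₂, i.e. J ∈ [3/2, 5/2]; J = 7/2 is outside ✗ ⇒ coefficient is 0

triangle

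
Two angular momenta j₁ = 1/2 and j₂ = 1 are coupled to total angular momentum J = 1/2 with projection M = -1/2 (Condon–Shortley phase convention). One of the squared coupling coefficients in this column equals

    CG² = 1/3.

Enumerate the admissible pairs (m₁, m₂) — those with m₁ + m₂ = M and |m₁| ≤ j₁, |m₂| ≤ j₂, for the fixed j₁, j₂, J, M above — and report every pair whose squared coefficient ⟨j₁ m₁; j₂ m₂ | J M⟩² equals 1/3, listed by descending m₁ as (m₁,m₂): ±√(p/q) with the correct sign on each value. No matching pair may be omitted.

(-1/2,0): −√(1/3)

Admissible pairs with m₁+m₂ = M = -1/2: (-1/2,0), (1/2,-1)
  (m₁,m₂)=(1/2,-1): CG² = 2/3, CG = +√(2/3)
  (m₁,m₂)=(-1/2,0): CG² = 1/3, CG = −√(1/3)   ← matches the target
Pairs with CG² = 1/3: (-1/2,0): −√(1/3)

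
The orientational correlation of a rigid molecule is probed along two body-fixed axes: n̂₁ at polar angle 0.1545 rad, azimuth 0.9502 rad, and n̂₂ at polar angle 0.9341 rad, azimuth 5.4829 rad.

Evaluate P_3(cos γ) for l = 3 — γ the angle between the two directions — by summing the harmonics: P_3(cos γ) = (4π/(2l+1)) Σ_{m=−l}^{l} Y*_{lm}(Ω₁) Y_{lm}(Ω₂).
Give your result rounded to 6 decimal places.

Term-by-term m-sum for l=3 (normalisation 4π/7 = 1.795196):
  [-3]  conj(Y_{3,-3})(Ω₁) = -0.001457+0.000436i ; Y_{3,-3}(Ω₂) = -0.160059+0.146365i ; Δ = +0.000169-0.000283i
  [-2]  conj(Y_{3,-2})(Ω₁) = -0.007740+0.022626i ; Y_{3,-2}(Ω₂) = -0.011695+0.392660i ; Δ = -0.008794-0.003304i
  [-1]  conj(Y_{3,-1})(Ω₁) = +0.112259+0.157047i ; Y_{3,-1}(Ω₂) = +0.138893+0.143092i ; Δ = -0.006880+0.037876i
  [+0]  conj(Y_{3,0})(Ω₁) = +0.693803-0.000000i ; Y_{3,0}(Ω₂) = -0.273475+0.000000i ; Δ = -0.189738+0.000000i
  [+1]  conj(Y_{3,1})(Ω₁) = -0.112259+0.157047i ; Y_{3,1}(Ω₂) = -0.138893+0.143092i ; Δ = -0.006880-0.037876i
  [+2]  conj(Y_{3,2})(Ω₁) = -0.007740-0.022626i ; Y_{3,2}(Ω₂) = -0.011695-0.392660i ; Δ = -0.008794+0.003304i
  [+3]  conj(Y_{3,3})(Ω₁) = +0.001457+0.000436i ; Y_{3,3}(Ω₂) = +0.160059+0.146365i ; Δ = +0.000169+0.000283i
Total Σ_m = -0.220747+0.000000i. Multiply by 1.795196: -0.396285+0.000000i. P_3(cos γ) = -0.396285

-0.396285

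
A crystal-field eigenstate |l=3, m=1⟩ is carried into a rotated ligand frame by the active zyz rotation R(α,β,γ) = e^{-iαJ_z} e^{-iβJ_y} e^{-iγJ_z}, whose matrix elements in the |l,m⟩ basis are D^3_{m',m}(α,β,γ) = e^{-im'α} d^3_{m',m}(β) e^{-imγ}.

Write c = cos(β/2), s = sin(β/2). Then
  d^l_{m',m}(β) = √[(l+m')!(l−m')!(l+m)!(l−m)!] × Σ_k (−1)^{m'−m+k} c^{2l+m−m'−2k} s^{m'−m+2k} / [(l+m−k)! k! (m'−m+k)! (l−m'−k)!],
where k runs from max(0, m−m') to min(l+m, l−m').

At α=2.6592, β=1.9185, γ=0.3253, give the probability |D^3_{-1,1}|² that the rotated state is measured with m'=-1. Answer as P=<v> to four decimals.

P=0.1996

First d^3_{-1,1}(β=1.9185), then the phase factors e^{-i(-1)α} and e^{-i(1)γ}:
With c≡cos(β/2)=0.574134 and s≡sin(β/2)=0.818761, N=[2·24·24·2]^{1/2}=48.000000
Admissible k: 2..4 (factorial args all ≥0)
  k=2: (−1)^0·48.0000/(8)·0.5741^4·0.8188^2 = +0.437038
  k=3: (−1)^1·48.0000/(6)·0.5741^2·0.8188^4 = -1.185075
  k=4: (−1)^2·48.0000/(48)·0.5741^0·0.8188^6 = +0.301261
d^3_{-1,1}(1.9185) = +0.437038 -1.185075 +0.301261 = -0.446775
|D^3_{-1,1}|² = |d^3_{-1,1}(β)|² = (-0.446775)² = 0.199608 (the z-rotation phases have unit modulus)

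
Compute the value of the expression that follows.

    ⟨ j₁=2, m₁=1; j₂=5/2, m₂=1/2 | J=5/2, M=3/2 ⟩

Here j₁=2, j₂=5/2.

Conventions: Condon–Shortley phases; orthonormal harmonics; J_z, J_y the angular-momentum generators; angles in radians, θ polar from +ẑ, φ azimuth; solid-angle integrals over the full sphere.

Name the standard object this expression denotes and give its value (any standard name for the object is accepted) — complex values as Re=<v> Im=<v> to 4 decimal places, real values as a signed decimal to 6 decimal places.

Clebsch–Gordan coefficient, −√(6/35) ≈ -0.414039

This is a Clebsch–Gordan (vector-coupling) coefficient.
triangle: 2!·2!·3!/8! = 24/40320
(j±m)!: 3!·1!·3!·2!·4!·1! = 1728
prefactor² = (2J+1)·Δ·N² = 216/35
  k=0: +1/(0!·2!·1!·3!·1!·0!) = 1/12
  k=1: −1/(1!·1!·0!·2!·2!·1!) = -1/4
Σ = -1/6  ⇒  CG² = 216/35·(-1/6)² = 6/35
CG = −√(6/35) = -0.414039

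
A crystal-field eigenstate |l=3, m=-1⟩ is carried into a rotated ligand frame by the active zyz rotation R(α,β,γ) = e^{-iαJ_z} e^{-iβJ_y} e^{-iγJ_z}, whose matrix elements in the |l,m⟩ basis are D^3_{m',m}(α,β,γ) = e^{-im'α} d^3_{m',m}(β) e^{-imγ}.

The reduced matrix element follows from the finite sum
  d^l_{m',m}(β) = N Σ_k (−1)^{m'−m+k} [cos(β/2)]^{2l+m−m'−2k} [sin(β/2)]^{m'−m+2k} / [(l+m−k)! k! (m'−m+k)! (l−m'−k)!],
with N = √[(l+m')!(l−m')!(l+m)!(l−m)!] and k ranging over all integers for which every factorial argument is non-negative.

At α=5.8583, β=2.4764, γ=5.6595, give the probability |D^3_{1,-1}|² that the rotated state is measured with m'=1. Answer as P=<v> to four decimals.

P=0.0087

Split into d^3_{1,-1}(β=2.4764) × two z-phases.
Half-angle: c=0.326498, s=0.945198. N=√(24·2·2·24)=48.000000
Admissible k: 0..2 (factorial args all ≥0)
  k=0: (−1)^2·48.0000/(8)·0.3265^4·0.9452^2 = +0.060914
  k=1: (−1)^3·48.0000/(6)·0.3265^2·0.9452^4 = -0.680679
  k=2: (−1)^4·48.0000/(48)·0.3265^0·0.9452^6 = +0.713077
d^3_{1,-1}(2.4764) = +0.060914 -0.680679 +0.713077 = +0.093312
|D^3_{1,-1}|² = |d^3_{1,-1}(β)|² = (+0.093312)² = 0.008707 (the z-rotation phases have unit modulus)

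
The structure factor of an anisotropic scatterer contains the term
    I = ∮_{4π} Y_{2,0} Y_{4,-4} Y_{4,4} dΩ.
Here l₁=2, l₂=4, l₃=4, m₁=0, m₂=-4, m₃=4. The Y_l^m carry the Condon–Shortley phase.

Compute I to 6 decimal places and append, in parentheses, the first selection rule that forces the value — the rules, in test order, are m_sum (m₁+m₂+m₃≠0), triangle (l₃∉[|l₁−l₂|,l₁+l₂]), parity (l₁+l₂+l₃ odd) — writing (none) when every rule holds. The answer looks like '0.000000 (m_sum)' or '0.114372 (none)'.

Checks pass: Σm=0; 10 even; l₃=4∈[2,6].
(2·2+1)(2·4+1)(2·4+1) = 405
Δ: 2! 2! 6! / 11! → 1/13860
sum: t=0:+1/192 t=1:−1/36 t=2:+1/192 = -5/288
3j²(2 4 4; 0 0 0) = Δ·Π!·Σ² = 20/693  (sign -1)
sum: t=0:+1/2880 = 1/2880
3j²(2 4 4; 0 -4 4) = Δ·Π!·Σ² = 28/495  (sign +1)
combine: 4πI² = 405·20/693·28/495 = 80/121
take √, sign -1: I = -0.22937568
No selection rule forces the value: the integral is nonzero (none).

-0.229376 (none)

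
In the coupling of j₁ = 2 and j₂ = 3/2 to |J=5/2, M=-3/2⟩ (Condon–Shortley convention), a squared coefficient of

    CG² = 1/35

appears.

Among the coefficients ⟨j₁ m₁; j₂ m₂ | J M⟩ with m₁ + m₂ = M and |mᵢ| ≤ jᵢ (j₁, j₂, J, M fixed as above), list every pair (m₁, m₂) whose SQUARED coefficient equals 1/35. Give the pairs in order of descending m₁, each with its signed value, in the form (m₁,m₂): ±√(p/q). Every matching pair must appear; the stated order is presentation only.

(-1,-1/2): −√(1/35)

Admissible pairs with m₁+m₂ = M = -3/2: (-2,1/2), (-1,-1/2), (0,-3/2)
  (m₁,m₂)=(0,-3/2): CG² = 18/35, CG = +√(18/35)
  (m₁,m₂)=(-1,-1/2): CG² = 1/35, CG = −√(1/35)   ← matches the target
  (m₁,m₂)=(-2,1/2): CG² = 16/35, CG = −√(16/35)
Pairs with CG² = 1/35: (-1,-1/2): −√(1/35)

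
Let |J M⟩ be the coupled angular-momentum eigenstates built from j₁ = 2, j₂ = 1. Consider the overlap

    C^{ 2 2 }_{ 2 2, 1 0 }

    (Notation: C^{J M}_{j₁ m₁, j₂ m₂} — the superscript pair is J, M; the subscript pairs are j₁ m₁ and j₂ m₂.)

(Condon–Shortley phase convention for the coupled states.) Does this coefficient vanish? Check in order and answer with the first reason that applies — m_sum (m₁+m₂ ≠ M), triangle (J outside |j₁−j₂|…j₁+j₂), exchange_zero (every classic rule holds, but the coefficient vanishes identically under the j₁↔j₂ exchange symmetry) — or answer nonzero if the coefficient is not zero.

m-sum: m₁+m₂ = 2+0 = 2, M = 2  ✓
triangle: |j₁−j₂| = 1 ≤ J = 2 ≤ j₁+j₂ = 3  ✓
exchange: j₁≠j₂ or m₁≠m₂ — the exchange symmetry imposes no constraint here
value check: CG = +√(2/3) = +0.816497 ≠ 0

nonzero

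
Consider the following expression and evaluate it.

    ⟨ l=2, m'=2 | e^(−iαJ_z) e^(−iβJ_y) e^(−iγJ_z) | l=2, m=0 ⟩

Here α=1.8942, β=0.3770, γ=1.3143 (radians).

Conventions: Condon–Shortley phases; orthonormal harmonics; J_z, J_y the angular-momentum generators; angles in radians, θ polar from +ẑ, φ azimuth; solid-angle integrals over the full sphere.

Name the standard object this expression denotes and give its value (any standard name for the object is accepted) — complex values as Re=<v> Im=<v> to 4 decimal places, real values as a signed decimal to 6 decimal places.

This is a Wigner D-matrix element — the rotation-matrix element ⟨l m'| R(α,β,γ) |l m⟩ in the angular-momentum basis.
First d^2_{2,0}(β=0.3770), then the phase factors e^{-i(2)α} and e^{-i(0)γ}:
Half-angle: c=0.982286, s=0.187386. N=√(24·1·2·2)=9.797959
Admissible k: 0..0 (factorial args all ≥0)
  k=0: (−1)^2·9.7980/(4)·0.9823^2·0.1874^2 = +0.082990
d^2_{2,0}(0.3770) = +0.082990
Attach z-rotation phases: D = e^{-i(2)(1.8942)}·(+0.082990)·e^{-i(0)(1.3143)} = -0.066227+0.050013i

Wigner D-matrix element, Re=-0.0662 Im=0.0500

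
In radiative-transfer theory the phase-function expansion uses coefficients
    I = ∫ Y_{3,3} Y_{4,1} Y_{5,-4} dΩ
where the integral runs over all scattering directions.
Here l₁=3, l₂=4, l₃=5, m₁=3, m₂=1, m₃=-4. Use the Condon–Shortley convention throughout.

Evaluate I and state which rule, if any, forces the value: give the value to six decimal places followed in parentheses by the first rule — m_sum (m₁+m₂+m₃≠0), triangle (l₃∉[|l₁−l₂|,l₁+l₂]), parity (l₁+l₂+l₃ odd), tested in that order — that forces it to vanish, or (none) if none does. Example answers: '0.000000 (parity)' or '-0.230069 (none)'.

Checks pass: Σm=0; 12 even; l₃=5∈[1,7].
(2·3+1)(2·4+1)(2·5+1) = 693
Δ: 2! 4! 6! / 13! → 1/180180
sum: t=0:+1/576 t=1:−1/144 t=2:+1/576 = -1/288
3j²(3 4 5; 0 0 0) = Δ·Π!·Σ² = 20/1001  (sign +1)
sum: t=0:+1/5760 = 1/5760
3j²(3 4 5; 3 1 -4) = Δ·Π!·Σ² = 9/286  (sign -1)
combine: 4πI² = 693·20/1001·9/286 = 810/1859
take √, sign -1: I = -0.18620781
No selection rule forces the value: the integral is nonzero (none).

-0.186208 (none)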